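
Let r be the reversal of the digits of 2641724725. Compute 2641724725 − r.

-2632546737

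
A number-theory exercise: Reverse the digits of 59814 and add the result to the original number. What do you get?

Reverse of 59814 is 41895.
59814 + 41895 = 101709

101709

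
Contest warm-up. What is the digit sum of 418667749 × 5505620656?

418667749 × 5505620656 = 2305025806895423344
Sum of its 19 digits: 73.

73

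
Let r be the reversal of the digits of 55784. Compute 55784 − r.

7029

Reverse of 55784 is 48755.
55784 − 48755 = 7029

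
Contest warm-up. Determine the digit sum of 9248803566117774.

9+2+4+8+8+0+3+5+6+6+1+1+7+7+7+4 = 78

78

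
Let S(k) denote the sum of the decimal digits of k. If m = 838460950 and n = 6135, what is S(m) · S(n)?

S(838460950) = 8+3+8+4+6+0+9+5+0 = 43.
S(6135) = 6+1+3+5 = 15.
43 · 15 = 645.

645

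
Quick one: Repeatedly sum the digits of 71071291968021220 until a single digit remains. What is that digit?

7+1+0+7+1+2+9+1+9+6+8+0+2+1+2+2+0 = 58
5+8 = 13
1+3 = 4

4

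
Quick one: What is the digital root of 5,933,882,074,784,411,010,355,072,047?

9

5+9+3+3+8+8+2+0+7+4+7+8+4+4+1+1+0+1+0+3+5+5+0+7+2+0+4+7 = 108
1+0+8 = 9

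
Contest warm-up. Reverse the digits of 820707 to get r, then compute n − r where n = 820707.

Reverse of 820707 is 707028.
820707 − 707028 = 113679

113679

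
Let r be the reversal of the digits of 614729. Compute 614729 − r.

-312687

Reverse of 614729 is 927416.
614729 − 927416 = -312687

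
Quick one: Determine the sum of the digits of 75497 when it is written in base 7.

75497 in base 7 is 433052.
Digit sum: 4+3+3+0+5+2 = 17.

17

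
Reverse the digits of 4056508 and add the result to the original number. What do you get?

Reverse of 4056508 is 8056504.
4056508 + 8056504 = 12113012

12113012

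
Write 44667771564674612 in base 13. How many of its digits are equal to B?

1

44667771564674612 in base 13 is B462C9A28098353.
The digit B appears 1 time.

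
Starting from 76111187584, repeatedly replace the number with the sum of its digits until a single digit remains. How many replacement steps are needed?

76111187584 → 49 → 13 → 4 (3 steps)

3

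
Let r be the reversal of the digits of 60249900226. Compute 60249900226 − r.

Reverse of 60249900226 is 62200994206.
60249900226 − 62200994206 = -1951093980

-1951093980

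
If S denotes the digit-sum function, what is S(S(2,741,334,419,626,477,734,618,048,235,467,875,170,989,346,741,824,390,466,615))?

10

First digit sum: 271.
2+7+1 = 10.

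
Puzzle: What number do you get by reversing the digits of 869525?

Reversing 869525 gives 525968.

525968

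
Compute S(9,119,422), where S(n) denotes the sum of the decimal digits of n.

28

9+1+1+9+4+2+2 = 28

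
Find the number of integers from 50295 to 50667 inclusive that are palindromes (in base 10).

4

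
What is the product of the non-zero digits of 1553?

75

1×5×5×3 = 75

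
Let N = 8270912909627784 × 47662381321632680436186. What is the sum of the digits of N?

8270912909627784 × 47662381321632680436186 = 394211404976693897971542388780024591824
Sum of its 39 digits: 189.

189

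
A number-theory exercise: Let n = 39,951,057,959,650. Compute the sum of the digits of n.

3+9+9+5+1+0+5+7+9+5+9+6+5+0 = 73

73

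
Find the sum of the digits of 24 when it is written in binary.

24 in base 2 is 11000.
Digit sum: 1+1+0+0+0 = 2.

2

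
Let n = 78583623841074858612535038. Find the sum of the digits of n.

120

7+8+5+8+3+6+2+3+8+4+1+0+7+4+8+5+8+6+1+2+5+3+5+0+3+8 = 120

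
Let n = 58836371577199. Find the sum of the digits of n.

79

5+8+8+3+6+3+7+1+5+7+7+1+9+9 = 79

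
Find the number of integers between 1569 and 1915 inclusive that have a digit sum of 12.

17

The integers in [1569, 1915] that have a digit sum of 12: 1605, 1614, 1623, 1632, 1641, 1650, …, 1902, 1911.
17 qualify.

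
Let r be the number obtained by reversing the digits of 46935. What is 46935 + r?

100899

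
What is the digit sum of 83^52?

83^52 = 6195278062195632173095783932856473630741507831058682193848338915333697401079250587313603801466353361
Sum of its 100 digits: 439.

439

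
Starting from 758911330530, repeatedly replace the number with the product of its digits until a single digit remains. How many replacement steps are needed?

758911330530 → 0 (1 step)

1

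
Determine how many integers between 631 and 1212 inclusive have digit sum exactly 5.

11

The integers in [631, 1212] that have digit sum exactly 5: 1004, 1013, 1022, 1031, 1040, 1103, …, 1202, 1211.
11 qualify.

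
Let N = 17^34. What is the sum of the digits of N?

208

17^34 = 684326450885775034048946719925754910487329
Sum of its 42 digits: 208.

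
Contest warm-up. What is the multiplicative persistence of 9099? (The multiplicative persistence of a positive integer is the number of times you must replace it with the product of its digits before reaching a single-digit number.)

1

9099 → 0 (1 step)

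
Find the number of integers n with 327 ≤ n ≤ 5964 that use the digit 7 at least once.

The integers in [327, 5964] that use the digit 7 at least once: 327, 337, 347, 357, 367, 370, …, 5947, 5957.
1554 qualify.

1554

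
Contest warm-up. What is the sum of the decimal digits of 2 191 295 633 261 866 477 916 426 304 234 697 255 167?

180

2+1+9+1+2+9+5+6+3+3+2+6+1+8+6+6+4+7+7+9+1+6+4+2+6+3+0+4+2+3+4+6+9+7+2+5+5+1+6+7 = 180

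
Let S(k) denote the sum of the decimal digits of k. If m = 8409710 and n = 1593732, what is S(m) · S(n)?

S(8409710) = 8+4+0+9+7+1+0 = 29.
S(1593732) = 1+5+9+3+7+3+2 = 30.
29 · 30 = 870.

870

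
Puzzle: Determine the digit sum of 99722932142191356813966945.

9+9+7+2+2+9+3+2+1+4+2+1+9+1+3+5+6+8+1+3+9+6+6+9+4+5 = 126

126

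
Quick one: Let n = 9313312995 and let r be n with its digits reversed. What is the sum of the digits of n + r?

36

Reversal of 9313312995 is 5992133139; 9313312995 + 5992133139 = 15305446134.
Digit sum of 15305446134: 1+5+3+0+5+4+4+6+1+3+4 = 36.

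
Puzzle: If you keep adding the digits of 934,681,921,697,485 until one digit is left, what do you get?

9+3+4+6+8+1+9+2+1+6+9+7+4+8+5 = 82
8+2 = 10
1+0 = 1
(Equivalently, 934,681,921,697,485 mod 9 = 1.)

1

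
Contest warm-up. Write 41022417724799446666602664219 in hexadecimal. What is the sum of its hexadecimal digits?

184

41022417724799446666602664219 in base 16 is 848CF2D8E44B1E13FB28D11B.
Digit sum: 8+4+8+12+15+2+13+8+14+4+4+11+1+14+1+3+15+11+2+8+13+1+1+11 = 184.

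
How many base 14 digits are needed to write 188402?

188402 in base 14 is 4C934, which has 5 digits.

5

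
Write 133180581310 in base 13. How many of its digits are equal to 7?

133180581310 in base 13 is C735B046CA.
The digit 7 appears 1 time.

1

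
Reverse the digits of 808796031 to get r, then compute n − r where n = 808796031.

678098223

Reverse of 808796031 is 130697808.
808796031 − 130697808 = 678098223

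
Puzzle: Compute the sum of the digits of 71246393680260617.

71

7+1+2+4+6+3+9+3+6+8+0+2+6+0+6+1+7 = 71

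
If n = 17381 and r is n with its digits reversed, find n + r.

Reverse of 17381 is 18371.
17381 + 18371 = 35752

35752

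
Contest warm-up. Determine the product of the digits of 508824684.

5×0×8×8×2×4×6×8×4 = 0

0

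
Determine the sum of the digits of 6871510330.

34

6+8+7+1+5+1+0+3+3+0 = 34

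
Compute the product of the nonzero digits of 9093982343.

1259712

9×9×3×9×8×2×3×4×3 = 1259712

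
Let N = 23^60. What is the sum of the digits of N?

316

23^60 = 5054406430037885272981046135356839275715416508617402090310185410509132307928805601
Sum of its 82 digits: 316.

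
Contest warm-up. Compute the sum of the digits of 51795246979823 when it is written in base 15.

51795246979823 in base 15 is 5EC4A729AD18.
Digit sum: 5+14+12+4+10+7+2+9+10+13+1+8 = 95.

95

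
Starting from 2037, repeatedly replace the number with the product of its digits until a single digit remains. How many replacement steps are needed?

1

2037 → 0 (1 step)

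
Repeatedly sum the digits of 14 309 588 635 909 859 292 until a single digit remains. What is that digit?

6

1+4+3+0+9+5+8+8+6+3+5+9+0+9+8+5+9+2+9+2 = 105
1+0+5 = 6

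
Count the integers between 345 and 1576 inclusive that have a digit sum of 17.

85

The integers in [345, 1576] that have a digit sum of 17: 359, 368, 377, 386, 395, 449, …, 1565, 1574.
85 qualify.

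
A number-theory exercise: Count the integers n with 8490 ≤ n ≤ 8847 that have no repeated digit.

175

The integers in [8490, 8847] that have no repeated digit: 8490, 8491, 8492, 8493, 8495, 8496, …, 8795, 8796.
175 qualify.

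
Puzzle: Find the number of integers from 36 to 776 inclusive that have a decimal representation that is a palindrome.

The integers in [36, 776] that have a decimal representation that is a palindrome: 44, 55, 66, 77, 88, 99, …, 757, 767.
73 qualify.

73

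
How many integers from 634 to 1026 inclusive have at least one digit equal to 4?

The integers in [634, 1026] that have at least one digit equal to 4: 634, 640, 641, 642, 643, 644, …, 1014, 1024.
76 qualify.

76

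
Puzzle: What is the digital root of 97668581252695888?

9+7+6+6+8+5+8+1+2+5+2+6+9+5+8+8+8 = 103
1+0+3 = 4

4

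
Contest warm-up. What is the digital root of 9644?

5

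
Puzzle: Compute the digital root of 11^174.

The digital root of n equals n mod 9 (or 9 when 9 | n), so we need 11^174 mod 9.
11^174 ≡ 1 (mod 9), so the digital root is 1.

1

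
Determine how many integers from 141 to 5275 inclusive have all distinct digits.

The integers in [141, 5275] that have all distinct digits: 142, 143, 145, 146, 147, 148, …, 5273, 5274.
2790 qualify.

2790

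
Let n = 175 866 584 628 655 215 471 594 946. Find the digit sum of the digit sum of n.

13

First digit sum: 139.
1+3+9 = 13.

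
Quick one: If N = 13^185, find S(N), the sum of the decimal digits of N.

898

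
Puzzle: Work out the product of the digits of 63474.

2016

6×3×4×7×4 = 2016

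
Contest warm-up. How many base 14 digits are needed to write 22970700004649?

12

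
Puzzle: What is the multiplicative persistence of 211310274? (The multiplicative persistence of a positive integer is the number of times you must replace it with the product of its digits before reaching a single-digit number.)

1

211310274 → 0 (1 step)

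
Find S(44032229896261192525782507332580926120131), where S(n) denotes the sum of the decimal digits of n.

4+4+0+3+2+2+2+9+8+9+6+2+6+1+1+9+2+5+2+5+7+8+2+5+0+7+3+3+2+5+8+0+9+2+6+1+2+0+1+3+1 = 157

157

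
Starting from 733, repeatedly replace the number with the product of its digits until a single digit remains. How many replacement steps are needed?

733 → 63 → 18 → 8 (3 steps)

3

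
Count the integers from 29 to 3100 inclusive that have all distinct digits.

1776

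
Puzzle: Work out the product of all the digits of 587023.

0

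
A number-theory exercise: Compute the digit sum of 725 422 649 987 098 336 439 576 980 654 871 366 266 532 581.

229

7+2+5+4+2+2+6+4+9+9+8+7+0+9+8+3+3+6+4+3+9+5+7+6+9+8+0+6+5+4+8+7+1+3+6+6+2+6+6+5+3+2+5+8+1 = 229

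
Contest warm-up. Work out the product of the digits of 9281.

9×2×8×1 = 144

144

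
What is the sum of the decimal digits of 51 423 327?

5+1+4+2+3+3+2+7 = 27

27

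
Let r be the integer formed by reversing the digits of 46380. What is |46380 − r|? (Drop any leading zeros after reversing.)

38016

Reverse of 46380 is 8364.
|46380 − 8364| = 38016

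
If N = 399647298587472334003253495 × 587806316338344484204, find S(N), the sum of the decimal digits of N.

194

399647298587472334003253495 × 587806316338344484204 = 234915206417272575506474273534525234223635292980
Sum of its 48 digits: 194.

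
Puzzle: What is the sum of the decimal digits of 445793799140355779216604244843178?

4+4+5+7+9+3+7+9+9+1+4+0+3+5+5+7+7+9+2+1+6+6+0+4+2+4+4+8+4+3+1+7+8 = 158

158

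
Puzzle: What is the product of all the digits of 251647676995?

171460800

2×5×1×6×4×7×6×7×6×9×9×5 = 171460800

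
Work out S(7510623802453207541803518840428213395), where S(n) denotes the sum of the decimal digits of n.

139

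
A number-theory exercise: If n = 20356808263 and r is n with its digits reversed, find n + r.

Reverse of 20356808263 is 36280865302.
20356808263 + 36280865302 = 56637673565

56637673565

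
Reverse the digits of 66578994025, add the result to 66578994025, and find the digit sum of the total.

59

Reversal of 66578994025 is 52049987566; 66578994025 + 52049987566 = 118628981591.
Digit sum of 118628981591: 1+1+8+6+2+8+9+8+1+5+9+1 = 59.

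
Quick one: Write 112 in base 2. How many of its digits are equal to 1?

112 in base 2 is 1110000.
The digit 1 appears 3 times.

3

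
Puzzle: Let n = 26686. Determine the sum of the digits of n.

28

2+6+6+8+6 = 28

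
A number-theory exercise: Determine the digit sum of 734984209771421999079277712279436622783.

7+3+4+9+8+4+2+0+9+7+7+1+4+2+1+9+9+9+0+7+9+2+7+7+7+1+2+2+7+9+4+3+6+6+2+2+7+8+3 = 196

196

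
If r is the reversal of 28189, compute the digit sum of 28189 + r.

Reversal of 28189 is 98182; 28189 + 98182 = 126371.
Digit sum of 126371: 1+2+6+3+7+1 = 20.

20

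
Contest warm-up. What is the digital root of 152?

8

1+5+2 = 8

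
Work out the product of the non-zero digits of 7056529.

18900

7×5×6×5×2×9 = 18900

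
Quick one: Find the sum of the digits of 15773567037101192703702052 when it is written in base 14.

15773567037101192703702052 in base 14 is D674CC88B4494C24BA91C0.
Digit sum: 13+6+7+4+12+12+8+8+11+4+4+9+4+12+2+4+11+10+9+1+12+0 = 163.

163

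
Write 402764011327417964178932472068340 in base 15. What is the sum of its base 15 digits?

186

402764011327417964178932472068340 in base 15 is 715070437984DEEC85BC34E35C10.
Digit sum: 7+1+5+0+7+0+4+3+7+9+8+4+13+14+14+12+8+5+11+12+3+4+14+3+5+12+1+0 = 186.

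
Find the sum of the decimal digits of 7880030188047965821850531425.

118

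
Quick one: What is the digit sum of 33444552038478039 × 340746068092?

126

33444552038478039 × 340746068092 = 11396099606209675281140631588
Sum of its 29 digits: 126.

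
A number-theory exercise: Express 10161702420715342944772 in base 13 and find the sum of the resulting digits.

124

10161702420715342944772 in base 13 is 6C4925AC83C5C3216A20.
Digit sum: 6+12+4+9+2+5+10+12+8+3+12+5+12+3+2+1+6+10+2+0 = 124.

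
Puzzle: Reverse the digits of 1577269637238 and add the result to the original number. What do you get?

Reverse of 1577269637238 is 8327369627751.
1577269637238 + 8327369627751 = 9904639264989

9904639264989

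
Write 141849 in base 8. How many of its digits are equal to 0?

141849 in base 8 is 425031.
The digit 0 appears 1 time.

1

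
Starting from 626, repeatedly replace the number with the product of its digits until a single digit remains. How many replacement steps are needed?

626 → 72 → 14 → 4 (3 steps)

3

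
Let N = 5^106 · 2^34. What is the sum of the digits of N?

217

5^106 · 2^34 = 2117582368135750847670806251699104905128479003906250000000000000000000000000000000000
Sum of its 85 digits: 217.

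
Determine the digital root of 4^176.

7

The digital root of n equals n mod 9 (or 9 when 9 | n), so we need 4^176 mod 9.
4^176 ≡ 7 (mod 9), so the digital root is 7.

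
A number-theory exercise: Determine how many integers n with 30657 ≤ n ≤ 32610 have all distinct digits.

658

The integers in [30657, 32610] that have all distinct digits: 30657, 30658, 30659, 30671, 30672, 30674, …, 32609, 32610.
658 qualify.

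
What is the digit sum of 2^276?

361

2^276 = 121416805764108066932466369176469931665150427440758720078238275608681517825325531136
Sum of its 84 digits: 361.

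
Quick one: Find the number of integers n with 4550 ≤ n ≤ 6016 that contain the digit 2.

The integers in [4550, 6016] that contain the digit 2: 4552, 4562, 4572, 4582, 4592, 4602, …, 6002, 6012.
354 qualify.

354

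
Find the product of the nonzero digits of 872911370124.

169344

8×7×2×9×1×1×3×7×1×2×4 = 169344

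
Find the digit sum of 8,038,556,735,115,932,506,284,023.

101

8+0+3+8+5+5+6+7+3+5+1+1+5+9+3+2+5+0+6+2+8+4+0+2+3 = 101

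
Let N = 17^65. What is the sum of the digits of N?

17^65 = 95319090450218007303742536355848761234066170796000792973413605849481890760893457
Sum of its 80 digits: 350.

350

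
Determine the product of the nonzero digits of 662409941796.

6×6×2×4×9×9×4×1×7×9×6 = 35271936

35271936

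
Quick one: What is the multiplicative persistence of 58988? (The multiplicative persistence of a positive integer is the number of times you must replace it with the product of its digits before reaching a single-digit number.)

58988 → 23040 → 0 (2 steps)

2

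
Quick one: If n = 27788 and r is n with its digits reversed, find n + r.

116560

Reverse of 27788 is 88772.
27788 + 88772 = 116560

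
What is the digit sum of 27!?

27! = 10888869450418352160768000000
Sum of its 29 digits: 108.

108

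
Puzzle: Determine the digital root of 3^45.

9

The digital root of n equals n mod 9 (or 9 when 9 | n), so we need 3^45 mod 9.
3^45 ≡ 0 (mod 9), so the digital root is 9.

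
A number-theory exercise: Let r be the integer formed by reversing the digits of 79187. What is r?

Reversing 79187 gives 78197.

78197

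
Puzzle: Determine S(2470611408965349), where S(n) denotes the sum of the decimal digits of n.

69

2+4+7+0+6+1+1+4+0+8+9+6+5+3+4+9 = 69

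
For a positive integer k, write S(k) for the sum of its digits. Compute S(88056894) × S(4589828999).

3408

S(88056894) = 8+8+0+5+6+8+9+4 = 48.
S(4589828999) = 4+5+8+9+8+2+8+9+9+9 = 71.
48 · 71 = 3408.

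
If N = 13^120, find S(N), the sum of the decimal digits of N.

604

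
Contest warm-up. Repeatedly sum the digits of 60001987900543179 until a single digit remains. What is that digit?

6+0+0+0+1+9+8+7+9+0+0+5+4+3+1+7+9 = 69
6+9 = 15
1+5 = 6
(Equivalently, 60001987900543179 mod 9 = 6.)

6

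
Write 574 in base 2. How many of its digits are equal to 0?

574 in base 2 is 1000111110.
The digit 0 appears 4 times.

4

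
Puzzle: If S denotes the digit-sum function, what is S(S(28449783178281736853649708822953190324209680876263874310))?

First digit sum: 266.
2+6+6 = 14.

14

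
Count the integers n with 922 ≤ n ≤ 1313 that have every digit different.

173

The integers in [922, 1313] that have every digit different: 923, 924, 925, 926, 927, 928, …, 1308, 1309.
173 qualify.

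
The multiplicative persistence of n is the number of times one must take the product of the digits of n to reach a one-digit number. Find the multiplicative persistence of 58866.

2

58866 → 11520 → 0 (2 steps)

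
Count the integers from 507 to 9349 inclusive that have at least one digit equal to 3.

3098

The integers in [507, 9349] that have at least one digit equal to 3: 513, 523, 530, 531, 532, 533, …, 9348, 9349.
3098 qualify.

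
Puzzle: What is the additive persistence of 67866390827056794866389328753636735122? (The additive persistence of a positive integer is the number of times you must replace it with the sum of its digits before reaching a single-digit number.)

67866390827056794866389328753636735122 → 196 → 16 → 7 (3 steps)

3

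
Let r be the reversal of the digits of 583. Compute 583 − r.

198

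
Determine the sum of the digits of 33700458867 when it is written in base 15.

33700458867 in base 15 is D2393122C.
Digit sum: 13+2+3+9+3+1+2+2+12 = 47.

47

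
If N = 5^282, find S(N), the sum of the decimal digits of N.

5^282 = 128688939736700722953473804336792224215209489530865570679660193177589651989376948147587589971308234729775001018436993116095589085621117751205757316605122011522743807887536604539491236209869384765625
Sum of its 198 digits: 928.

928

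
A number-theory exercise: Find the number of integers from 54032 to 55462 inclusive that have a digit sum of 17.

72

The integers in [54032, 55462] that have a digit sum of 17: 54035, 54044, 54053, 54062, 54071, 54080, …, 55421, 55430.
72 qualify.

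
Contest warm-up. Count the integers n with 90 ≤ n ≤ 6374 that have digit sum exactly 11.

The integers in [90, 6374] that have digit sum exactly 11: 92, 119, 128, 137, 146, 155, …, 6311, 6320.
307 qualify.

307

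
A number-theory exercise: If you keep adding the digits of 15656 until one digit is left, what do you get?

5

1+5+6+5+6 = 23
2+3 = 5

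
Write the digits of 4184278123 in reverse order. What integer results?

Reversing 4184278123 gives 3218724814.

3218724814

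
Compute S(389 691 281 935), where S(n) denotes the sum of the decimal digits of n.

64

3+8+9+6+9+1+2+8+1+9+3+5 = 64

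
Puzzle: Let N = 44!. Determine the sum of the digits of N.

44! = 2658271574788448768043625811014615890319638528000000000
Sum of its 55 digits: 216.

216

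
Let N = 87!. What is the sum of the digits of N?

495

87! = 2107757298379527717213600518699389595229783738061356212322972511214654115727593174080683423236414793504734471782400000000000000000000
Sum of its 133 digits: 495.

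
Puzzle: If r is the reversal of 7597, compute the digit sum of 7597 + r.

20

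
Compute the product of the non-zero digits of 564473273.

423360

5×6×4×4×7×3×2×7×3 = 423360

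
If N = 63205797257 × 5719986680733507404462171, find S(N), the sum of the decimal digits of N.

157

63205797257 × 5719986680733507404462171 = 361536318455182457052944277352064947
Sum of its 36 digits: 157.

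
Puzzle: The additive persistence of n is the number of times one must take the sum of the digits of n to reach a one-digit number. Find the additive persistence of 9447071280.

2

9447071280 → 42 → 6 (2 steps)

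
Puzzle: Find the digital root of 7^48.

1

The digital root of n equals n mod 9 (or 9 when 9 | n), so we need 7^48 mod 9.
7^48 ≡ 1 (mod 9), so the digital root is 1.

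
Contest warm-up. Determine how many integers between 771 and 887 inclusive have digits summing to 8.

The integers in [771, 887] that have digits summing to 8: 800.
1 qualifies.

1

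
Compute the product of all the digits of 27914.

2×7×9×1×4 = 504

504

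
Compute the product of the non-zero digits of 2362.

72

2×3×6×2 = 72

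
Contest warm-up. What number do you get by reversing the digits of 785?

587

Reversing 785 gives 587.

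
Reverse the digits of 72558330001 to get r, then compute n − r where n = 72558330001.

62554944474

Reverse of 72558330001 is 10003385527.
72558330001 − 10003385527 = 62554944474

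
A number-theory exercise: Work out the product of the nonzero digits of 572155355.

131250

5×7×2×1×5×5×3×5×5 = 131250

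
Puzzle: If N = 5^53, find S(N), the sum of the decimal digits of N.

119

5^53 = 11102230246251565404236316680908203125
Sum of its 38 digits: 119.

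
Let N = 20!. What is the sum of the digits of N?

54

20! = 2432902008176640000
Sum of its 19 digits: 54.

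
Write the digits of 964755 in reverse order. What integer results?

557469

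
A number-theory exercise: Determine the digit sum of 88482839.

50

8+8+4+8+2+8+3+9 = 50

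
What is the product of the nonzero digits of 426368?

6912

4×2×6×3×6×8 = 6912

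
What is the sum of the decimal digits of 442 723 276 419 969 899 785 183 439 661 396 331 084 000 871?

215

4+4+2+7+2+3+2+7+6+4+1+9+9+6+9+8+9+9+7+8+5+1+8+3+4+3+9+6+6+1+3+9+6+3+3+1+0+8+4+0+0+0+8+7+1 = 215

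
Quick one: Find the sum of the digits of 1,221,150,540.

1+2+2+1+1+5+0+5+4+0 = 21

21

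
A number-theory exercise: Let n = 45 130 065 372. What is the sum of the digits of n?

4+5+1+3+0+0+6+5+3+7+2 = 36

36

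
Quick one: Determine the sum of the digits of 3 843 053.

3+8+4+3+0+5+3 = 26

26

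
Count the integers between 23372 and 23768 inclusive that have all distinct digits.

155

The integers in [23372, 23768] that have all distinct digits: 23401, 23405, 23406, 23407, 23408, 23409, …, 23765, 23768.
155 qualify.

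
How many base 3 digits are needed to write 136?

136 in base 3 is 12001, which has 5 digits.

5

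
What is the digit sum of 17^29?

152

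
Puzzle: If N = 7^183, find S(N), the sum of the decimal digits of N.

604

7^183 = 44971908938350550203690037845046502858910712208821747267590169606165280652717530801503529268103662016668696336336122037734100478204746341255232210040244343
Sum of its 155 digits: 604.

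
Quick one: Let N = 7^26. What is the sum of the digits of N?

7^26 = 9387480337647754305649
Sum of its 22 digits: 112.

112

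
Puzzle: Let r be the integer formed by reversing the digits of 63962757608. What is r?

Reversing 63962757608 gives 80675726936.

80675726936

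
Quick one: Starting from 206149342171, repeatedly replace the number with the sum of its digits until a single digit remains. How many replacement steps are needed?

2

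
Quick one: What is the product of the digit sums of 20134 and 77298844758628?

S(20134) = 2+0+1+3+4 = 10.
S(77298844758628) = 7+7+2+9+8+8+4+4+7+5+8+6+2+8 = 85.
10 · 85 = 850.

850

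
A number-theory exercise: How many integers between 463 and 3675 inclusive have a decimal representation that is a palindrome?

The integers in [463, 3675] that have a decimal representation that is a palindrome: 464, 474, 484, 494, 505, 515, …, 3553, 3663.
81 qualify.

81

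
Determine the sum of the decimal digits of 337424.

3+3+7+4+2+4 = 23

23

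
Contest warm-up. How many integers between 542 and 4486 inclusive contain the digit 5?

1041

The integers in [542, 4486] that contain the digit 5: 542, 543, 544, 545, 546, 547, …, 4475, 4485.
1041 qualify.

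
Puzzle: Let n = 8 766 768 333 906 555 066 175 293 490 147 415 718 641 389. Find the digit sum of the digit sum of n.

10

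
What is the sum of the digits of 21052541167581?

2+1+0+5+2+5+4+1+1+6+7+5+8+1 = 48

48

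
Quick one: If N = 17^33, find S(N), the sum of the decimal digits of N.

170

17^33 = 40254497110927943179349807054456171205137
Sum of its 41 digits: 170.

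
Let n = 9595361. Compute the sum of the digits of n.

38

9+5+9+5+3+6+1 = 38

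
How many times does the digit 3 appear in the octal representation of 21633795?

21633795 in base 8 is 122415403.
The digit 3 appears 1 time.

1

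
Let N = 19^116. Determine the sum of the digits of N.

19^116 = 21647996574289685086692139606814337872670938048246423714137638341596811832804732305889577051859944405866803626665074447934234936055113996999844585681
Sum of its 149 digits: 730.

730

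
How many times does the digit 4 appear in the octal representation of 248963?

1

248963 in base 8 is 746203.
The digit 4 appears 1 time.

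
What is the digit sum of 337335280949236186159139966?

131

3+3+7+3+3+5+2+8+0+9+4+9+2+3+6+1+8+6+1+5+9+1+3+9+9+6+6 = 131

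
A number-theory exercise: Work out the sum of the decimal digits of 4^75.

235

4^75 = 1427247692705959881058285969449495136382746624
Sum of its 46 digits: 235.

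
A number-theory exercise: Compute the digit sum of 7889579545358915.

7+8+8+9+5+7+9+5+4+5+3+5+8+9+1+5 = 98

98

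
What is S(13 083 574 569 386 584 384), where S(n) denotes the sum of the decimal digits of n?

100

1+3+0+8+3+5+7+4+5+6+9+3+8+6+5+8+4+3+8+4 = 100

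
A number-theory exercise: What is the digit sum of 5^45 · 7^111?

611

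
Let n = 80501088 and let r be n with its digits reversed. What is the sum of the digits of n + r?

42

Reversal of 80501088 is 88010508; 80501088 + 88010508 = 168511596.
Digit sum of 168511596: 1+6+8+5+1+1+5+9+6 = 42.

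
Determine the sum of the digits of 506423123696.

47

5+0+6+4+2+3+1+2+3+6+9+6 = 47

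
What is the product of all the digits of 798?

504

7×9×8 = 504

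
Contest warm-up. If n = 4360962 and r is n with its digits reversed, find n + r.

7051596

Reverse of 4360962 is 2690634.
4360962 + 2690634 = 7051596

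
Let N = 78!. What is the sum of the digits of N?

78! = 11324281178206297831457521158732046228731749579488251990048962825668835325234200766245086213177344000000000000000000
Sum of its 116 digits: 423.

423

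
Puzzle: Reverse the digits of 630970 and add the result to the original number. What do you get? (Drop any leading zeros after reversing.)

710006

Reverse of 630970 is 79036.
630970 + 79036 = 710006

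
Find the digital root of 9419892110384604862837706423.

8

9+4+1+9+8+9+2+1+1+0+3+8+4+6+0+4+8+6+2+8+3+7+7+0+6+4+2+3 = 125
1+2+5 = 8
(Equivalently, 9419892110384604862837706423 mod 9 = 8.)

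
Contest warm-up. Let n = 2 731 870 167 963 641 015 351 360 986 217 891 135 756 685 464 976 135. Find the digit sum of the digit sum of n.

First digit sum: 237.
2+3+7 = 12.

12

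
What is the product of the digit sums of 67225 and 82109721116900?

1034

S(67225) = 6+7+2+2+5 = 22.
S(82109721116900) = 8+2+1+0+9+7+2+1+1+1+6+9+0+0 = 47.
22 · 47 = 1034.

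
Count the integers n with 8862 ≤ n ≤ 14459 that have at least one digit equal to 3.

2279

The integers in [8862, 14459] that have at least one digit equal to 3: 8863, 8873, 8883, 8893, 8903, 8913, …, 14443, 14453.
2279 qualify.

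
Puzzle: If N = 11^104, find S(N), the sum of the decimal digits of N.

11^104 = 2017619452673378577656765745365643720412860730997631870476975778411011384530553366980802376202290285695900641
Sum of its 109 digits: 490.

490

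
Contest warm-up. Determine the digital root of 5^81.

The digital root of n equals n mod 9 (or 9 when 9 | n), so we need 5^81 mod 9.
5^81 ≡ 8 (mod 9), so the digital root is 8.

8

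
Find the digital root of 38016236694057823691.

8

3+8+0+1+6+2+3+6+6+9+4+0+5+7+8+2+3+6+9+1 = 89
8+9 = 17
1+7 = 8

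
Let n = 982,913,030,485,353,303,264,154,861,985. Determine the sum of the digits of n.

9+8+2+9+1+3+0+3+0+4+8+5+3+5+3+3+0+3+2+6+4+1+5+4+8+6+1+9+8+5 = 128

128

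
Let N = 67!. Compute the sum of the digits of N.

369

67! = 36471110918188685288249859096605464427167635314049524593701628500267962436943872000000000000000
Sum of its 95 digits: 369.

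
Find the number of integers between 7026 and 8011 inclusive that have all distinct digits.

The integers in [7026, 8011] that have all distinct digits: 7026, 7028, 7029, 7031, 7032, 7034, …, 7985, 7986.
493 qualify.

493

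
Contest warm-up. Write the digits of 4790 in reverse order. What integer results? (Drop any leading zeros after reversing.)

Reversing 4790 gives 974.

974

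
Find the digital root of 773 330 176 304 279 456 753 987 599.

7+7+3+3+3+0+1+7+6+3+0+4+2+7+9+4+5+6+7+5+3+9+8+7+5+9+9 = 139
1+3+9 = 13
1+3 = 4

4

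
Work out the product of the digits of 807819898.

0

8×0×7×8×1×9×8×9×8 = 0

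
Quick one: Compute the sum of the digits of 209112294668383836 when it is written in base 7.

209112294668383836 in base 7 is 242262152504031560622.
Digit sum: 2+4+2+2+6+2+1+5+2+5+0+4+0+3+1+5+6+0+6+2+2 = 60.

60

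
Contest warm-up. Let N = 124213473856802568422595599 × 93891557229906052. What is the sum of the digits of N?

124213473856802568422595599 × 93891557229906052 = 11662596489351417570419226620956464758665148
Sum of its 44 digits: 206.

206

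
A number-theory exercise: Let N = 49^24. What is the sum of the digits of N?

136

49^24 = 36703368217294125441230211032033660188801
Sum of its 41 digits: 136.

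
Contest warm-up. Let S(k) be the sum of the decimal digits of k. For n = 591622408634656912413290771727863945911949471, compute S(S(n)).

First digit sum: 209.
2+0+9 = 11.

11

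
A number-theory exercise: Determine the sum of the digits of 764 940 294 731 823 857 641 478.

7+6+4+9+4+0+2+9+4+7+3+1+8+2+3+8+5+7+6+4+1+4+7+8 = 119

119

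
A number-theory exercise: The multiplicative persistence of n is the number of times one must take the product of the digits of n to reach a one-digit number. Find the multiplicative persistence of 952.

952 → 90 → 0 (2 steps)

2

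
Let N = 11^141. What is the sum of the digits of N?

638

11^141 = 686070281351372844947252220333277326829034516916273265848191088797285923133308933760409816416521618508906876138670759985160596111921201461552548411
Sum of its 147 digits: 638.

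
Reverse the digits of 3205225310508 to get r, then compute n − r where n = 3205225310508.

Reverse of 3205225310508 is 8050135225023.
3205225310508 − 8050135225023 = -4844909914515

-4844909914515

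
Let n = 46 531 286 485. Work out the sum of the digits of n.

4+6+5+3+1+2+8+6+4+8+5 = 52

52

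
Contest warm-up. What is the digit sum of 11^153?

719

11^153 = 2153182439418108835992644412729930590457960981217217920404787646028283627969774739067090294471817560382112235760043481754894971704029560339644377201975497940331
Sum of its 160 digits: 719.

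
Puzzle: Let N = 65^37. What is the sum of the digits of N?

317

65^37 = 11961735522017589638963062174479923366622315370477735996246337890625
Sum of its 68 digits: 317.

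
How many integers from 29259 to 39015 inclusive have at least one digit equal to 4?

The integers in [29259, 39015] that have at least one digit equal to 4: 29264, 29274, 29284, 29294, 29304, 29314, …, 39004, 39014.
3388 qualify.

3388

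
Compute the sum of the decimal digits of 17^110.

631

17^110 = 2235534371737781676471481106869168774683632990207206165205681049579049219810734727896505785102349994765800270836204275585382317719892449
Sum of its 136 digits: 631.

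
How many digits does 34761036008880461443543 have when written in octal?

34761036008880461443543 in base 8 is 7270631100743337213370727, which has 25 digits.

25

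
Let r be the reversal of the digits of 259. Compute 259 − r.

Reverse of 259 is 952.
259 − 952 = -693

-693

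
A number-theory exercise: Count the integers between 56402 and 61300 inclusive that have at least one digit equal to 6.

2712

The integers in [56402, 61300] that have at least one digit equal to 6: 56402, 56403, 56404, 56405, 56406, 56407, …, 61299, 61300.
2712 qualify.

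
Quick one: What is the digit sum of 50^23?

50^23 = 1192092895507812500000000000000000000000
Sum of its 40 digits: 74.

74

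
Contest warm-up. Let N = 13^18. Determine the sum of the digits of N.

91

13^18 = 112455406951957393129
Sum of its 21 digits: 91.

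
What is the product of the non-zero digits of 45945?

3600

4×5×9×4×5 = 3600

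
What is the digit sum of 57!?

270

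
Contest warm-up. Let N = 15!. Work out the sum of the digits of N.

45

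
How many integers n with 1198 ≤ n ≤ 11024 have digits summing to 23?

The integers in [1198, 11024] that have digits summing to 23: 1499, 1589, 1598, 1679, 1688, 1697, …, 10985, 10994.
486 qualify.

486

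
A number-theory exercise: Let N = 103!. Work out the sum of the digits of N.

103! = 99029007164861804075467152545817733490901658221144924830052805546998766658416222832141441073883538492653516385977292093222882134415149891584000000000000000000000000
Sum of its 164 digits: 621.

621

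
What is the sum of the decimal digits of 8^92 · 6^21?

8^92 · 6^21 = 2663514474959584216482133771823072352774122157442092646416945317120245213882840282061621330932924416
Sum of its 100 digits: 396.

396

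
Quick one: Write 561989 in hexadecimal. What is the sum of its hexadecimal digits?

29

561989 in base 16 is 89345.
Digit sum: 8+9+3+4+5 = 29.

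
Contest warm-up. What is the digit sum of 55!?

55! = 12696403353658275925965100847566516959580321051449436762275840000000000000
Sum of its 74 digits: 279.

279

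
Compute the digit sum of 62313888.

6+2+3+1+3+8+8+8 = 39

39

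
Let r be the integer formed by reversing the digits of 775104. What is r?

401577

Reversing 775104 gives 401577.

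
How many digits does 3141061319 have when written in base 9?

10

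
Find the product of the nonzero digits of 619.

54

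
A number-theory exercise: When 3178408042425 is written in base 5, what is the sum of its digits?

3178408042425 in base 5 is 404033334424324200.
Digit sum: 4+0+4+0+3+3+3+3+4+4+2+4+3+2+4+2+0+0 = 45.

45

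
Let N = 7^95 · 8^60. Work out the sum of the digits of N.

679

7^95 · 8^60 = 294925972989552321510138874057259680624659625635764946897885831027476599293474268912094573349163494515372757017072187547756186166099968
Sum of its 135 digits: 679.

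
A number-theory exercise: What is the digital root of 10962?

1+0+9+6+2 = 18
1+8 = 9

9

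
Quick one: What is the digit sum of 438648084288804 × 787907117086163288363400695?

438648084288804 × 787907117086163288363400695 = 345613947507359916394697512918521954318780
Sum of its 42 digits: 204.

204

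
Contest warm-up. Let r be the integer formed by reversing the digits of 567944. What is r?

Reversing 567944 gives 449765.

449765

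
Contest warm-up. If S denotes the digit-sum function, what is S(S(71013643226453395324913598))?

9

First digit sum: 108.
1+0+8 = 9.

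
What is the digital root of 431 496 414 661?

4

4+3+1+4+9+6+4+1+4+6+6+1 = 49
4+9 = 13
1+3 = 4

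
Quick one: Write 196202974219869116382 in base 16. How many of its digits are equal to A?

196202974219869116382 in base 16 is AA2DCFD866A6C57DE.
The digit A appears 3 times.

3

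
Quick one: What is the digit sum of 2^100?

115

2^100 = 1267650600228229401496703205376
Sum of its 31 digits: 115.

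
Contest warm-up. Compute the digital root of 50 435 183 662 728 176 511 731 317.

5+0+4+3+5+1+8+3+6+6+2+7+2+8+1+7+6+5+1+1+7+3+1+3+1+7 = 103
1+0+3 = 4
(Equivalently, 50 435 183 662 728 176 511 731 317 mod 9 = 4.)

4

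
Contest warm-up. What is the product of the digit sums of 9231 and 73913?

345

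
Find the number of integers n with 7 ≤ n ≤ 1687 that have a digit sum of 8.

80

The integers in [7, 1687] that have a digit sum of 8: 8, 17, 26, 35, 44, 53, …, 1601, 1610.
80 qualify.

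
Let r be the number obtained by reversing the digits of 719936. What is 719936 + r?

1359853

Reverse of 719936 is 639917.
719936 + 639917 = 1359853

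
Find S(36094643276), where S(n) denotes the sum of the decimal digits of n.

50

3+6+0+9+4+6+4+3+2+7+6 = 50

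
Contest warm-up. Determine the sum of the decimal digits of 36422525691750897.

81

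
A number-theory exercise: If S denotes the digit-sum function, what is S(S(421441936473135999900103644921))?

First digit sum: 123.
1+2+3 = 6.

6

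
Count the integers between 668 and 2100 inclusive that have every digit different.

The integers in [668, 2100] that have every digit different: 670, 671, 672, 673, 674, 675, …, 2097, 2098.
800 qualify.

800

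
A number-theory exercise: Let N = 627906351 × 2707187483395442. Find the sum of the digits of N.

96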